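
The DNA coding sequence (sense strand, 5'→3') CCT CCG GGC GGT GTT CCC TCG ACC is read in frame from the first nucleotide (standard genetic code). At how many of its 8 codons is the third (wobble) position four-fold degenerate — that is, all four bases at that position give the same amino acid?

Codon 1 CCT (Pro): third position 4-fold.
Codon 2 CCG (Pro): third position 4-fold.
Codon 3 GGC (Gly): third position 4-fold.
Codon 4 GGT (Gly): third position 4-fold.
Codon 5 GTT (Val): third position 4-fold.
Codon 6 CCC (Pro): third position 4-fold.
Codon 7 TCG (Ser): third position 4-fold.
Codon 8 ACC (Thr): third position 4-fold.
Four-fold degenerate third positions: 8.

8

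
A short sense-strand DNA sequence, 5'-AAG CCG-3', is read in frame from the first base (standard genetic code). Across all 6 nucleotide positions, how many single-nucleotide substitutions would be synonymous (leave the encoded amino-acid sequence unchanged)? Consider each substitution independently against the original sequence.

Codon 1 (AAG, Lys): 1 synonymous substitution.
Codon 2 (CCG, Pro): 3 synonymous substitutions.
Total: 1 + 3 = 4.

4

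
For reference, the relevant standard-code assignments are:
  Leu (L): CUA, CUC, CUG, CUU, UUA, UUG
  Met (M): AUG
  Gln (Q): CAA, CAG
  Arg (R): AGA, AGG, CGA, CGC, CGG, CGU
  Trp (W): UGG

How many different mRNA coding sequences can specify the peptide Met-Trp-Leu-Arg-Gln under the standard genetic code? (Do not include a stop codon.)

Met: 1 codon.
Trp: 1 codon.
Leu: 6 codons.
Arg: 6 codons.
Gln: 2 codons.
1 × 1 × 6 × 6 × 2 = 72.

72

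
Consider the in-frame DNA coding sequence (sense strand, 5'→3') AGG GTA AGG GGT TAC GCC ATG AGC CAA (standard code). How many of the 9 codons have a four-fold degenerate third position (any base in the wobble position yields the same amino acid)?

Codon 1 AGG (Arg): third position 2-fold.
Codon 2 GTA (Val): third position 4-fold.
Codon 3 AGG (Arg): third position 2-fold.
Codon 4 GGT (Gly): third position 4-fold.
Codon 5 TAC (Tyr): third position 2-fold.
Codon 6 GCC (Ala): third position 4-fold.
Codon 7 ATG (Met): third position 1-fold.
Codon 8 AGC (Ser): third position 2-fold.
Codon 9 CAA (Gln): third position 2-fold.
Four-fold degenerate third positions: 3.

3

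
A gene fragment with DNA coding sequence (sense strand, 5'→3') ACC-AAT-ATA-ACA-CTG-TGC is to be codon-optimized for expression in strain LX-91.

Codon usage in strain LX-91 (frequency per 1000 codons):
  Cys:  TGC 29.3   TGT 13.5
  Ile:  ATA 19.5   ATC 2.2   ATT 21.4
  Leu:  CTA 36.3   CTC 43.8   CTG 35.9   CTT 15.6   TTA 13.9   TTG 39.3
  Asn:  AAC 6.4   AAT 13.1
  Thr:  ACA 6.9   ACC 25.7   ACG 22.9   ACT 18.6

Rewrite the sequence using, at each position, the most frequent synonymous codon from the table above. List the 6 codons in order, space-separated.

ACC AAT ATT ACC CTC TGC

Codon 1 (Thr): best is ACC at 25.7.
Codon 2 (Asn): best is AAT at 13.1.
Codon 3 (Ile): best is ATT at 21.4.
Codon 4 (Thr): best is ACC at 25.7.
Codon 5 (Leu): best is CTC at 43.8.
Codon 6 (Cys): best is TGC at 29.3.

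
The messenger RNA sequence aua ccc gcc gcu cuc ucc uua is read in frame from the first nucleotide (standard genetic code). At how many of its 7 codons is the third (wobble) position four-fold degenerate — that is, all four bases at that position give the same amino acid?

5

Codon 1 AUA (Ile): third position 3-fold.
Codon 2 CCC (Pro): third position 4-fold.
Codon 3 GCC (Ala): third position 4-fold.
Codon 4 GCU (Ala): third position 4-fold.
Codon 5 CUC (Leu): third position 4-fold.
Codon 6 UCC (Ser): third position 4-fold.
Codon 7 UUA (Leu): third position 2-fold.
Four-fold degenerate third positions: 5.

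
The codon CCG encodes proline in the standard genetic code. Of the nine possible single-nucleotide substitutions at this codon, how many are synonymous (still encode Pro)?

Position 1: none → 0 synonymous.
Position 2: none → 0 synonymous.
Position 3: CCU, CCC, CCA → 3 synonymous.
Total: 0 + 0 + 3 = 3.

3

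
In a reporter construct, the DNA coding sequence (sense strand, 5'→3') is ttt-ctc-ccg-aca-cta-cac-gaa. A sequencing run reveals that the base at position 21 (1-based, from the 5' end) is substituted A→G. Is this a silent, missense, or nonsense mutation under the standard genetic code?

Position 21 falls in codon 7: GAA → Glu.
After the substitution the codon is GAG → Glu.
Both encode Glu, so the change is synonymous.

silent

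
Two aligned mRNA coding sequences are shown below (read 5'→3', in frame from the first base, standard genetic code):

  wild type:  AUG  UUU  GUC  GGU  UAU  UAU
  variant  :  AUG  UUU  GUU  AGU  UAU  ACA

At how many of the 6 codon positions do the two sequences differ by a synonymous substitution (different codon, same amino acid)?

Codon 1: AUG Met / AUG Met — identical.
Codon 2: UUU Phe / UUU Phe — identical.
Codon 3: GUC Val / GUU Val — synonymous.
Codon 4: GGU Gly / AGU Ser — nonsynonymous.
Codon 5: UAU Tyr / UAU Tyr — identical.
Codon 6: UAU Tyr / ACA Thr — nonsynonymous.
Synonymous differences: 1.

1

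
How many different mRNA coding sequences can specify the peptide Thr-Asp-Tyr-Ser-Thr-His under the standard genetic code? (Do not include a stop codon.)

Thr: 4 codons.
Asp: 2 codons.
Tyr: 2 codons.
Ser: 6 codons.
Thr: 4 codons.
His: 2 codons.
4 × 2 × 2 × 6 × 4 × 2 = 768.

768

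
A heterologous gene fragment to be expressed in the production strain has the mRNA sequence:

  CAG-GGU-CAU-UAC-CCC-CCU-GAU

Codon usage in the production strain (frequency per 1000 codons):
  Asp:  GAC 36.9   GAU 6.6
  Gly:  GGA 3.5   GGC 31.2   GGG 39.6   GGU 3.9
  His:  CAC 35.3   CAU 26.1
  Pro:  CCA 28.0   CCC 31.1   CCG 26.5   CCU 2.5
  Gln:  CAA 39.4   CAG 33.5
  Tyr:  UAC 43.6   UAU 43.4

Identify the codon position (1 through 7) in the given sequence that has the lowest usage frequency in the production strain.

6

Codon 1 CAG (Gln): 33.5 per 1000.
Codon 2 GGU (Gly): 3.9 per 1000.
Codon 3 CAU (His): 26.1 per 1000.
Codon 4 UAC (Tyr): 43.6 per 1000.
Codon 5 CCC (Pro): 31.1 per 1000.
Codon 6 CCU (Pro): 2.5 per 1000.
Codon 7 GAU (Asp): 6.6 per 1000.
Lowest frequency is 2.5 at codon 6.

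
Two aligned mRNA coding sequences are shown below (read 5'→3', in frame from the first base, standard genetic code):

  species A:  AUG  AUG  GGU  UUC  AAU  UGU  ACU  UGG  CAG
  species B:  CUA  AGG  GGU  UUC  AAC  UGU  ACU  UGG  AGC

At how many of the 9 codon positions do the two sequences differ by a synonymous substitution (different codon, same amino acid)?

Codon 1: AUG Met / CUA Leu — nonsynonymous.
Codon 2: AUG Met / AGG Arg — nonsynonymous.
Codon 3: GGU Gly / GGU Gly — identical.
Codon 4: UUC Phe / UUC Phe — identical.
Codon 5: AAU Asn / AAC Asn — synonymous.
Codon 6: UGU Cys / UGU Cys — identical.
Codon 7: ACU Thr / ACU Thr — identical.
Codon 8: UGG Trp / UGG Trp — identical.
Codon 9: CAG Gln / AGC Ser — nonsynonymous.
Synonymous differences: 1.

1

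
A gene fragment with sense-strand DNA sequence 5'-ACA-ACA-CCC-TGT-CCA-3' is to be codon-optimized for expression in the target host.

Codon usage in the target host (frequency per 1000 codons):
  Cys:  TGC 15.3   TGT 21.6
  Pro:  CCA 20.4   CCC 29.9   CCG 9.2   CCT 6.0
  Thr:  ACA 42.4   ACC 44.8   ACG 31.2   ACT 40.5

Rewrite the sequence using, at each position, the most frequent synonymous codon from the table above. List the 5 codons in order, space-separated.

ACC ACC CCC TGT CCC

Codon 1 (Thr): best is ACC at 44.8.
Codon 2 (Thr): best is ACC at 44.8.
Codon 3 (Pro): best is CCC at 29.9.
Codon 4 (Cys): best is TGT at 21.6.
Codon 5 (Pro): best is CCC at 29.9.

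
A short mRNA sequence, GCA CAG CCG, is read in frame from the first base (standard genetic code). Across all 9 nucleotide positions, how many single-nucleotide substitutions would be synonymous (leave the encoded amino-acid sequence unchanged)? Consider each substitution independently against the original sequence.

7

Codon 1 (GCA, Ala): 3 synonymous substitutions.
Codon 2 (CAG, Gln): 1 synonymous substitution.
Codon 3 (CCG, Pro): 3 synonymous substitutions.
Total: 3 + 1 + 3 = 7.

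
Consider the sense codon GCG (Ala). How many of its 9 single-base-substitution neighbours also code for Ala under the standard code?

3

Position 1: none → 0 synonymous.
Position 2: none → 0 synonymous.
Position 3: GCT, GCC, GCA → 3 synonymous.
Total: 0 + 0 + 3 = 3.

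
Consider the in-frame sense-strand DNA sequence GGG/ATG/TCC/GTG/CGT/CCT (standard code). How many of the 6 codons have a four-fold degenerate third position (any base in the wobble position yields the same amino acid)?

Codon 1 GGG (Gly): third position 4-fold.
Codon 2 ATG (Met): third position 1-fold.
Codon 3 TCC (Ser): third position 4-fold.
Codon 4 GTG (Val): third position 4-fold.
Codon 5 CGT (Arg): third position 4-fold.
Codon 6 CCT (Pro): third position 4-fold.
Four-fold degenerate third positions: 5.

5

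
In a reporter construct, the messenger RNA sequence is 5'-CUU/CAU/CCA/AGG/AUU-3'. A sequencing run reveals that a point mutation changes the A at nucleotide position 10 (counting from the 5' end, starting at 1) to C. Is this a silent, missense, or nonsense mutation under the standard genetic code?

silent

Position 10 falls in codon 4: AGG → Arg.
After the substitution the codon is CGG → Arg.
Both encode Arg, so the change is synonymous.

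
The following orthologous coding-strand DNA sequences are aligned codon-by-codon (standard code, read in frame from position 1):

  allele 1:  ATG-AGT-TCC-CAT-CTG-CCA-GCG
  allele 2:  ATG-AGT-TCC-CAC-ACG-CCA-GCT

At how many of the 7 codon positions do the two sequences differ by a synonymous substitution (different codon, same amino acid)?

2

Codon 1: ATG Met / ATG Met — identical.
Codon 2: AGT Ser / AGT Ser — identical.
Codon 3: TCC Ser / TCC Ser — identical.
Codon 4: CAT His / CAC His — synonymous.
Codon 5: CTG Leu / ACG Thr — nonsynonymous.
Codon 6: CCA Pro / CCA Pro — identical.
Codon 7: GCG Ala / GCT Ala — synonymous.
Synonymous differences: 2.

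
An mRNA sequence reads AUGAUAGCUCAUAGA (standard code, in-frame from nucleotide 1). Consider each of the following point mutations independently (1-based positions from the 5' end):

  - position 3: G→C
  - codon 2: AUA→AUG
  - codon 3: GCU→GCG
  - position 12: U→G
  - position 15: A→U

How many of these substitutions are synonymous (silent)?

Codon 1: AUG (Met) → AUC (Ile) — missense.
Codon 2: AUA (Ile) → AUG (Met) — missense.
Codon 3: GCU (Ala) → GCG (Ala) — synonymous.
Codon 4: CAU (His) → CAG (Gln) — missense.
Codon 5: AGA (Arg) → AGU (Ser) — missense.
Synonymous: 1 of 5.

1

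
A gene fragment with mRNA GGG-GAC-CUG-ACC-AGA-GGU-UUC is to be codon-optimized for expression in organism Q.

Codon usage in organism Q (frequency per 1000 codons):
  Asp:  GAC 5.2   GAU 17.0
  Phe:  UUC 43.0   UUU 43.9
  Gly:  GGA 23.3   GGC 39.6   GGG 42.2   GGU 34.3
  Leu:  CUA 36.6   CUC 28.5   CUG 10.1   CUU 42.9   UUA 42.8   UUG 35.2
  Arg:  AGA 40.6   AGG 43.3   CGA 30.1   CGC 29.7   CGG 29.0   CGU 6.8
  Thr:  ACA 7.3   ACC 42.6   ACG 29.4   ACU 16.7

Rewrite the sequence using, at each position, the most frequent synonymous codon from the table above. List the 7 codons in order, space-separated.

Codon 1 (Gly): best is GGG at 42.2.
Codon 2 (Asp): best is GAU at 17.0.
Codon 3 (Leu): best is CUU at 42.9.
Codon 4 (Thr): best is ACC at 42.6.
Codon 5 (Arg): best is AGG at 43.3.
Codon 6 (Gly): best is GGG at 42.2.
Codon 7 (Phe): best is UUU at 43.9.

GGG GAU CUU ACC AGG GGG UUU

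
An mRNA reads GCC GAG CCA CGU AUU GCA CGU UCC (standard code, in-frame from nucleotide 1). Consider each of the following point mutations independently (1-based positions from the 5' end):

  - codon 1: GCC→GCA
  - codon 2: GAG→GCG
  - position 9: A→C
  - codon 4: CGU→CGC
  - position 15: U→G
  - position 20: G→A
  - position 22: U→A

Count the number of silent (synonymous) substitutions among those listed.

3

Codon 1: GCC (Ala) → GCA (Ala) — synonymous.
Codon 2: GAG (Glu) → GCG (Ala) — missense.
Codon 3: CCA (Pro) → CCC (Pro) — synonymous.
Codon 4: CGU (Arg) → CGC (Arg) — synonymous.
Codon 5: AUU (Ile) → AUG (Met) — missense.
Codon 7: CGU (Arg) → CAU (His) — missense.
Codon 8: UCC (Ser) → ACC (Thr) — missense.
Synonymous: 3 of 7.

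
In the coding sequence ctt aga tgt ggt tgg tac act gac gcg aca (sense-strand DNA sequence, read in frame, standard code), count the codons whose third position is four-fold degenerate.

Codon 1 CTT (Leu): third position 4-fold.
Codon 2 AGA (Arg): third position 2-fold.
Codon 3 TGT (Cys): third position 2-fold.
Codon 4 GGT (Gly): third position 4-fold.
Codon 5 TGG (Trp): third position 1-fold.
Codon 6 TAC (Tyr): third position 2-fold.
Codon 7 ACT (Thr): third position 4-fold.
Codon 8 GAC (Asp): third position 2-fold.
Codon 9 GCG (Ala): third position 4-fold.
Codon 10 ACA (Thr): third position 4-fold.
Four-fold degenerate third positions: 5.

5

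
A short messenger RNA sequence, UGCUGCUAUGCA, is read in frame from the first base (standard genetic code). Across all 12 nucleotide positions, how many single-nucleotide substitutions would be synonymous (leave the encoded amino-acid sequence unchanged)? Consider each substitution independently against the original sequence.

6

Codon 1 (UGC, Cys): 1 synonymous substitution.
Codon 2 (UGC, Cys): 1 synonymous substitution.
Codon 3 (UAU, Tyr): 1 synonymous substitution.
Codon 4 (GCA, Ala): 3 synonymous substitutions.
Total: 1 + 1 + 1 + 3 = 6.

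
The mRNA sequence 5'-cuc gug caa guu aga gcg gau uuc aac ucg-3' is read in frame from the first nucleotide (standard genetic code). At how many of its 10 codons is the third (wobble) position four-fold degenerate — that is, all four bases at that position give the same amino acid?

Codon 1 CUC (Leu): third position 4-fold.
Codon 2 GUG (Val): third position 4-fold.
Codon 3 CAA (Gln): third position 2-fold.
Codon 4 GUU (Val): third position 4-fold.
Codon 5 AGA (Arg): third position 2-fold.
Codon 6 GCG (Ala): third position 4-fold.
Codon 7 GAU (Asp): third position 2-fold.
Codon 8 UUC (Phe): third position 2-fold.
Codon 9 AAC (Asn): third position 2-fold.
Codon 10 UCG (Ser): third position 4-fold.
Four-fold degenerate third positions: 5.

5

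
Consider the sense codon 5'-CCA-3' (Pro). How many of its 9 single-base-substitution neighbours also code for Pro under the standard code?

Position 1: none → 0 synonymous.
Position 2: none → 0 synonymous.
Position 3: CCT, CCC, CCG → 3 synonymous.
Total: 0 + 0 + 3 = 3.

3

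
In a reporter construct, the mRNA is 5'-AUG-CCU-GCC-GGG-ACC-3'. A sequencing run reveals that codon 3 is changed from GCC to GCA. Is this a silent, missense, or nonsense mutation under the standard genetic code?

Position 9 falls in codon 3: GCC → Ala.
After the substitution the codon is GCA → Ala.
Both encode Ala, so the change is synonymous.

silent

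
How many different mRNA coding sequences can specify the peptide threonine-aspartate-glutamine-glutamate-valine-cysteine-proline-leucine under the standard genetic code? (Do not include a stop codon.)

Thr: 4 codons.
Asp: 2 codons.
Gln: 2 codons.
Glu: 2 codons.
Val: 4 codons.
Cys: 2 codons.
Pro: 4 codons.
Leu: 6 codons.
4 × 2 × 2 × 2 × 4 × 2 × 4 × 6 = 6144.

6144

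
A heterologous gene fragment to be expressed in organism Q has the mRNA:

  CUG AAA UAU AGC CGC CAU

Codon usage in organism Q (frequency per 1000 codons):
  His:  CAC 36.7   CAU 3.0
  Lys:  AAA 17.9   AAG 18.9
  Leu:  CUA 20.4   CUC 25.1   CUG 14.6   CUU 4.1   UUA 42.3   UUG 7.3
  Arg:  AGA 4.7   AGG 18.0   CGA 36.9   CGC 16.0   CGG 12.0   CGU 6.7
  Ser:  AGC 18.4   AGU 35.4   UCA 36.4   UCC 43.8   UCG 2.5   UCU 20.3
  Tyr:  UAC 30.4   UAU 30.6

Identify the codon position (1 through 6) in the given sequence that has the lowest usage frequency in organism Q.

Codon 1 CUG (Leu): 14.6 per 1000.
Codon 2 AAA (Lys): 17.9 per 1000.
Codon 3 UAU (Tyr): 30.6 per 1000.
Codon 4 AGC (Ser): 18.4 per 1000.
Codon 5 CGC (Arg): 16.0 per 1000.
Codon 6 CAU (His): 3.0 per 1000.
Lowest frequency is 3.0 at codon 6.

6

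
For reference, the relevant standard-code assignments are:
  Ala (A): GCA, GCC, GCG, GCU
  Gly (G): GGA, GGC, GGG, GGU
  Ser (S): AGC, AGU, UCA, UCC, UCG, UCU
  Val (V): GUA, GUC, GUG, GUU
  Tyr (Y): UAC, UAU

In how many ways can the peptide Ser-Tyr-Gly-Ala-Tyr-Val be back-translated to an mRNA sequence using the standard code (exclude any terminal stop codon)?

1536

Ser: 6 codons.
Tyr: 2 codons.
Gly: 4 codons.
Ala: 4 codons.
Tyr: 2 codons.
Val: 4 codons.
6 × 2 × 4 × 4 × 2 × 4 = 1536.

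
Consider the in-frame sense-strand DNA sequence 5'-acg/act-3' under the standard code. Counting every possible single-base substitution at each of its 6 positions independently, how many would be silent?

Codon 1 (ACG, Thr): 3 synonymous substitutions.
Codon 2 (ACT, Thr): 3 synonymous substitutions.
Total: 3 + 3 = 6.

6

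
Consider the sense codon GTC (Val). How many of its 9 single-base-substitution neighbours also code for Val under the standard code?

Position 1: none → 0 synonymous.
Position 2: none → 0 synonymous.
Position 3: GTT, GTA, GTG → 3 synonymous.
Total: 0 + 0 + 3 = 3.

3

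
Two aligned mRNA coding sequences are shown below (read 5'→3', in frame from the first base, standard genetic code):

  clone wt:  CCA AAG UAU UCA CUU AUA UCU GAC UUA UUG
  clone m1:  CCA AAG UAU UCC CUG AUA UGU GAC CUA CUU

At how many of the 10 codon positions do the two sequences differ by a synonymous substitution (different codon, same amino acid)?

4

Codon 1: CCA Pro / CCA Pro — identical.
Codon 2: AAG Lys / AAG Lys — identical.
Codon 3: UAU Tyr / UAU Tyr — identical.
Codon 4: UCA Ser / UCC Ser — synonymous.
Codon 5: CUU Leu / CUG Leu — synonymous.
Codon 6: AUA Ile / AUA Ile — identical.
Codon 7: UCU Ser / UGU Cys — nonsynonymous.
Codon 8: GAC Asp / GAC Asp — identical.
Codon 9: UUA Leu / CUA Leu — synonymous.
Codon 10: UUG Leu / CUU Leu — synonymous.
Synonymous differences: 4.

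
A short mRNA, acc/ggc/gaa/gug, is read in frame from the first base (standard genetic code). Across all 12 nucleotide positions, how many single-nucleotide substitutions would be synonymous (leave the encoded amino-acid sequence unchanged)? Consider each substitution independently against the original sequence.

10

Codon 1 (ACC, Thr): 3 synonymous substitutions.
Codon 2 (GGC, Gly): 3 synonymous substitutions.
Codon 3 (GAA, Glu): 1 synonymous substitution.
Codon 4 (GUG, Val): 3 synonymous substitutions.
Total: 3 + 3 + 1 + 3 = 10.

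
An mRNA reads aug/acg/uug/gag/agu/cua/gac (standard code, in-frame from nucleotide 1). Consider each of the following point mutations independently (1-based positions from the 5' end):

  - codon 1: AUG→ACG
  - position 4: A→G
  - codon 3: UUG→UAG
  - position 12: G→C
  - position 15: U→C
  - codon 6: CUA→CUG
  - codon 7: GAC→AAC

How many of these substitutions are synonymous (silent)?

Codon 1: AUG (Met) → ACG (Thr) — missense.
Codon 2: ACG (Thr) → GCG (Ala) — missense.
Codon 3: UUG (Leu) → UAG (Stop) — nonsense.
Codon 4: GAG (Glu) → GAC (Asp) — missense.
Codon 5: AGU (Ser) → AGC (Ser) — synonymous.
Codon 6: CUA (Leu) → CUG (Leu) — synonymous.
Codon 7: GAC (Asp) → AAC (Asn) — missense.
Synonymous: 2 of 7.

2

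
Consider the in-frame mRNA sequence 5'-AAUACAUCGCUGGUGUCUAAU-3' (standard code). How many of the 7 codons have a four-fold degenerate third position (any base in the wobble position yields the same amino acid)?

Codon 1 AAU (Asn): third position 2-fold.
Codon 2 ACA (Thr): third position 4-fold.
Codon 3 UCG (Ser): third position 4-fold.
Codon 4 CUG (Leu): third position 4-fold.
Codon 5 GUG (Val): third position 4-fold.
Codon 6 UCU (Ser): third position 4-fold.
Codon 7 AAU (Asn): third position 2-fold.
Four-fold degenerate third positions: 5.

5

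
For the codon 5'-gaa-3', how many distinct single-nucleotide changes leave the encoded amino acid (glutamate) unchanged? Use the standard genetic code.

1

Position 1: none → 0 synonymous.
Position 2: none → 0 synonymous.
Position 3: GAG → 1 synonymous.
Total: 0 + 0 + 1 = 1.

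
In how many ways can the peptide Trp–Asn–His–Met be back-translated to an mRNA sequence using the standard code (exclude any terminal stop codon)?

Trp: 1 codon.
Asn: 2 codons.
His: 2 codons.
Met: 1 codon.
1 × 2 × 2 × 1 = 4.

4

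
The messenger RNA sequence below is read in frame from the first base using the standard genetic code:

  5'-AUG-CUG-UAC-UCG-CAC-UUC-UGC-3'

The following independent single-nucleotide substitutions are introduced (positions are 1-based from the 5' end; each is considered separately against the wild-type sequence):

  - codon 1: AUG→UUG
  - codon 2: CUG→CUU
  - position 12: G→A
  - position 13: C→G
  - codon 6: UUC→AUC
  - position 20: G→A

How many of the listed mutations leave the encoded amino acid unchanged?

2

Codon 1: AUG (Met) → UUG (Leu) — missense.
Codon 2: CUG (Leu) → CUU (Leu) — synonymous.
Codon 4: UCG (Ser) → UCA (Ser) — synonymous.
Codon 5: CAC (His) → GAC (Asp) — missense.
Codon 6: UUC (Phe) → AUC (Ile) — missense.
Codon 7: UGC (Cys) → UAC (Tyr) — missense.
Synonymous: 2 of 6.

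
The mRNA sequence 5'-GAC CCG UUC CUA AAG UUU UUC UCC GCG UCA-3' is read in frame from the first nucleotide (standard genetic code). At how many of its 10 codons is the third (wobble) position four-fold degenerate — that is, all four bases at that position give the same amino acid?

Codon 1 GAC (Asp): third position 2-fold.
Codon 2 CCG (Pro): third position 4-fold.
Codon 3 UUC (Phe): third position 2-fold.
Codon 4 CUA (Leu): third position 4-fold.
Codon 5 AAG (Lys): third position 2-fold.
Codon 6 UUU (Phe): third position 2-fold.
Codon 7 UUC (Phe): third position 2-fold.
Codon 8 UCC (Ser): third position 4-fold.
Codon 9 GCG (Ala): third position 4-fold.
Codon 10 UCA (Ser): third position 4-fold.
Four-fold degenerate third positions: 5.

5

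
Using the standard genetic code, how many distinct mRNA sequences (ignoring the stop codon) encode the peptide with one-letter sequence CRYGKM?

192

Cys: 2 codons.
Arg: 6 codons.
Tyr: 2 codons.
Gly: 4 codons.
Lys: 2 codons.
Met: 1 codon.
2 × 6 × 2 × 4 × 2 × 1 = 192.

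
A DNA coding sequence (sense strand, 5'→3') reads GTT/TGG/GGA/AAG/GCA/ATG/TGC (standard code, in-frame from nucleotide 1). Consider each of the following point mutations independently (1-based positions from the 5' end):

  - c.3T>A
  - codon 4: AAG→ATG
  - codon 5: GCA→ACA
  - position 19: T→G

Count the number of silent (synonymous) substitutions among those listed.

Codon 1: GTT (Val) → GTA (Val) — synonymous.
Codon 4: AAG (Lys) → ATG (Met) — missense.
Codon 5: GCA (Ala) → ACA (Thr) — missense.
Codon 7: TGC (Cys) → GGC (Gly) — missense.
Synonymous: 1 of 4.

1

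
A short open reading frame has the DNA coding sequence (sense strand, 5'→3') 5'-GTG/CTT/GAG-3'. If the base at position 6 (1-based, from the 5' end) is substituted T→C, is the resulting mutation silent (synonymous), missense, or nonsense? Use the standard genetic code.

silent

Position 6 falls in codon 2: CTT → Leu.
After the substitution the codon is CTC → Leu.
Both encode Leu, so the change is synonymous.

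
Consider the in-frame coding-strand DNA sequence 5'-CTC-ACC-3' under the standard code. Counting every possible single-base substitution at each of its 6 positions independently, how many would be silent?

6

Codon 1 (CTC, Leu): 3 synonymous substitutions.
Codon 2 (ACC, Thr): 3 synonymous substitutions.
Total: 3 + 3 = 6.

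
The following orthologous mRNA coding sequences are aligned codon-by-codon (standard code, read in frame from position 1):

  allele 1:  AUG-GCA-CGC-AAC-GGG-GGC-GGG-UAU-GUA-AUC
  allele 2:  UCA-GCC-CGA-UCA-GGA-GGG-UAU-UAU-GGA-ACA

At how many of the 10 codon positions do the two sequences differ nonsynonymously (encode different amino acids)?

Codon 1: AUG Met / UCA Ser — nonsynonymous.
Codon 2: GCA Ala / GCC Ala — synonymous.
Codon 3: CGC Arg / CGA Arg — synonymous.
Codon 4: AAC Asn / UCA Ser — nonsynonymous.
Codon 5: GGG Gly / GGA Gly — synonymous.
Codon 6: GGC Gly / GGG Gly — synonymous.
Codon 7: GGG Gly / UAU Tyr — nonsynonymous.
Codon 8: UAU Tyr / UAU Tyr — identical.
Codon 9: GUA Val / GGA Gly — nonsynonymous.
Codon 10: AUC Ile / ACA Thr — nonsynonymous.
Nonsynonymous differences: 5.

5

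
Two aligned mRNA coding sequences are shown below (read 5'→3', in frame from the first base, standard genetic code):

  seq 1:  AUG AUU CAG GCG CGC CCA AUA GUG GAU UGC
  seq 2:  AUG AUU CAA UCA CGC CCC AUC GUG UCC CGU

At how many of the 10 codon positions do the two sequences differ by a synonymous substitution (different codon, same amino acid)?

3

Codon 1: AUG Met / AUG Met — identical.
Codon 2: AUU Ile / AUU Ile — identical.
Codon 3: CAG Gln / CAA Gln — synonymous.
Codon 4: GCG Ala / UCA Ser — nonsynonymous.
Codon 5: CGC Arg / CGC Arg — identical.
Codon 6: CCA Pro / CCC Pro — synonymous.
Codon 7: AUA Ile / AUC Ile — synonymous.
Codon 8: GUG Val / GUG Val — identical.
Codon 9: GAU Asp / UCC Ser — nonsynonymous.
Codon 10: UGC Cys / CGU Arg — nonsynonymous.
Synonymous differences: 3.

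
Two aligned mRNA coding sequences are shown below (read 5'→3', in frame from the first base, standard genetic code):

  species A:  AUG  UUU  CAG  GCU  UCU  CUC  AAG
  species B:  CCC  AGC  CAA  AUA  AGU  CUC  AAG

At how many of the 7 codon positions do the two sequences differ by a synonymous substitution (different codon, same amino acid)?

Codon 1: AUG Met / CCC Pro — nonsynonymous.
Codon 2: UUU Phe / AGC Ser — nonsynonymous.
Codon 3: CAG Gln / CAA Gln — synonymous.
Codon 4: GCU Ala / AUA Ile — nonsynonymous.
Codon 5: UCU Ser / AGU Ser — synonymous.
Codon 6: CUC Leu / CUC Leu — identical.
Codon 7: AAG Lys / AAG Lys — identical.
Synonymous differences: 2.

2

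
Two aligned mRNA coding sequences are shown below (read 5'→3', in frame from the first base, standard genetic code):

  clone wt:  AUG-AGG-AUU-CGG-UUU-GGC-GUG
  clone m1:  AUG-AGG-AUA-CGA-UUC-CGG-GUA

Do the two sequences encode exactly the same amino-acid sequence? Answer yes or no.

Codon 1: AUG Met / AUG Met — identical.
Codon 2: AGG Arg / AGG Arg — identical.
Codon 3: AUU Ile / AUA Ile — synonymous.
Codon 4: CGG Arg / CGA Arg — synonymous.
Codon 5: UUU Phe / UUC Phe — synonymous.
Codon 6: GGC Gly / CGG Arg — nonsynonymous.
Codon 7: GUG Val / GUA Val — synonymous.
Nonsynonymous differences: 1 → different protein.

no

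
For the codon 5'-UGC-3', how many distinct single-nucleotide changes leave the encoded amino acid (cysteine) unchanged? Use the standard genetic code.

Position 1: none → 0 synonymous.
Position 2: none → 0 synonymous.
Position 3: UGU → 1 synonymous.
Total: 0 + 0 + 1 = 1.

1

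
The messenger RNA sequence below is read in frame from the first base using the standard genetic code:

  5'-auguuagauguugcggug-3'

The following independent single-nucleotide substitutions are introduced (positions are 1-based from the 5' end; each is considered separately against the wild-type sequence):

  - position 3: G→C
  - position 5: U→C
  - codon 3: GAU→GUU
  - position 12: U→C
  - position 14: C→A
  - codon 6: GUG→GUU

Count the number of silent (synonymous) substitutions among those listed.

Codon 1: AUG (Met) → AUC (Ile) — missense.
Codon 2: UUA (Leu) → UCA (Ser) — missense.
Codon 3: GAU (Asp) → GUU (Val) — missense.
Codon 4: GUU (Val) → GUC (Val) — synonymous.
Codon 5: GCG (Ala) → GAG (Glu) — missense.
Codon 6: GUG (Val) → GUU (Val) — synonymous.
Synonymous: 2 of 6.

2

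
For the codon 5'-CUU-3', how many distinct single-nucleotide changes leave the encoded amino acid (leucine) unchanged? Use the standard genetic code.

Position 1: none → 0 synonymous.
Position 2: none → 0 synonymous.
Position 3: CUC, CUA, CUG → 3 synonymous.
Total: 0 + 0 + 3 = 3.

3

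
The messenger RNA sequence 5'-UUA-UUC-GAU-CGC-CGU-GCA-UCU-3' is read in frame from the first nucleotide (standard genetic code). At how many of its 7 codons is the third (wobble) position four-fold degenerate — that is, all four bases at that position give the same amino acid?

Codon 1 UUA (Leu): third position 2-fold.
Codon 2 UUC (Phe): third position 2-fold.
Codon 3 GAU (Asp): third position 2-fold.
Codon 4 CGC (Arg): third position 4-fold.
Codon 5 CGU (Arg): third position 4-fold.
Codon 6 GCA (Ala): third position 4-fold.
Codon 7 UCU (Ser): third position 4-fold.
Four-fold degenerate third positions: 4.

4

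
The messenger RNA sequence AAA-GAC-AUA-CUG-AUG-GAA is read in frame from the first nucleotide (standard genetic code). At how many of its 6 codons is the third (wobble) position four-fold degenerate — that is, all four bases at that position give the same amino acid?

1

Codon 1 AAA (Lys): third position 2-fold.
Codon 2 GAC (Asp): third position 2-fold.
Codon 3 AUA (Ile): third position 3-fold.
Codon 4 CUG (Leu): third position 4-fold.
Codon 5 AUG (Met): third position 1-fold.
Codon 6 GAA (Glu): third position 2-fold.
Four-fold degenerate third positions: 1.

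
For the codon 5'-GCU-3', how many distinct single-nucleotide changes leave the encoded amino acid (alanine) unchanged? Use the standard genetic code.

3

Position 1: none → 0 synonymous.
Position 2: none → 0 synonymous.
Position 3: GCC, GCA, GCG → 3 synonymous.
Total: 0 + 0 + 3 = 3.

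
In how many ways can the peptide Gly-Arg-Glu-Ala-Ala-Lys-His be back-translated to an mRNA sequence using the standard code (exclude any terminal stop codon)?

Gly: 4 codons.
Arg: 6 codons.
Glu: 2 codons.
Ala: 4 codons.
Ala: 4 codons.
Lys: 2 codons.
His: 2 codons.
4 × 6 × 2 × 4 × 4 × 2 × 2 = 3072.

3072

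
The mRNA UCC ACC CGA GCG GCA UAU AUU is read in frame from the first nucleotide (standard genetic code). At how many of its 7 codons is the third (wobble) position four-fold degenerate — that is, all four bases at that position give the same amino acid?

Codon 1 UCC (Ser): third position 4-fold.
Codon 2 ACC (Thr): third position 4-fold.
Codon 3 CGA (Arg): third position 4-fold.
Codon 4 GCG (Ala): third position 4-fold.
Codon 5 GCA (Ala): third position 4-fold.
Codon 6 UAU (Tyr): third position 2-fold.
Codon 7 AUU (Ile): third position 3-fold.
Four-fold degenerate third positions: 5.

5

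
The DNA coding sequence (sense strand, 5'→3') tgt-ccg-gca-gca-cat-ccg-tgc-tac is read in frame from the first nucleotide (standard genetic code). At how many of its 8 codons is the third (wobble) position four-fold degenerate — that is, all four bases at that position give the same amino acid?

4

Codon 1 TGT (Cys): third position 2-fold.
Codon 2 CCG (Pro): third position 4-fold.
Codon 3 GCA (Ala): third position 4-fold.
Codon 4 GCA (Ala): third position 4-fold.
Codon 5 CAT (His): third position 2-fold.
Codon 6 CCG (Pro): third position 4-fold.
Codon 7 TGC (Cys): third position 2-fold.
Codon 8 TAC (Tyr): third position 2-fold.
Four-fold degenerate third positions: 4.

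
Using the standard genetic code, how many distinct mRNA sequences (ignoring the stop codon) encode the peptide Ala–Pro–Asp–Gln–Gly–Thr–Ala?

4096

Ala: 4 codons.
Pro: 4 codons.
Asp: 2 codons.
Gln: 2 codons.
Gly: 4 codons.
Thr: 4 codons.
Ala: 4 codons.
4 × 4 × 2 × 2 × 4 × 4 × 4 = 4096.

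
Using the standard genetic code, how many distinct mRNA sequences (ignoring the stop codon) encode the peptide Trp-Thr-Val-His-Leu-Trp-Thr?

Trp: 1 codon.
Thr: 4 codons.
Val: 4 codons.
His: 2 codons.
Leu: 6 codons.
Trp: 1 codon.
Thr: 4 codons.
1 × 4 × 4 × 2 × 6 × 1 × 4 = 768.

768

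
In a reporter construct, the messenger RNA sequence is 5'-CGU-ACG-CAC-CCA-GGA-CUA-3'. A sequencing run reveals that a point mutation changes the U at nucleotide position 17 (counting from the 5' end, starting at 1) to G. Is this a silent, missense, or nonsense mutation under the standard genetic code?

missense

Position 17 falls in codon 6: CUA → Leu.
After the substitution the codon is CGA → Arg.
Leu ≠ Arg, so this is a missense mutation.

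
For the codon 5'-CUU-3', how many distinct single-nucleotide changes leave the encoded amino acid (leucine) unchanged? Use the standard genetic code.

3

Position 1: none → 0 synonymous.
Position 2: none → 0 synonymous.
Position 3: CUC, CUA, CUG → 3 synonymous.
Total: 0 + 0 + 3 = 3.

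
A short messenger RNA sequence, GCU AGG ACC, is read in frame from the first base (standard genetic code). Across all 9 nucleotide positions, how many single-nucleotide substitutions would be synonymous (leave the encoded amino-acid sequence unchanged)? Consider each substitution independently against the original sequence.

8

Codon 1 (GCU, Ala): 3 synonymous substitutions.
Codon 2 (AGG, Arg): 2 synonymous substitutions.
Codon 3 (ACC, Thr): 3 synonymous substitutions.
Total: 3 + 2 + 3 = 8.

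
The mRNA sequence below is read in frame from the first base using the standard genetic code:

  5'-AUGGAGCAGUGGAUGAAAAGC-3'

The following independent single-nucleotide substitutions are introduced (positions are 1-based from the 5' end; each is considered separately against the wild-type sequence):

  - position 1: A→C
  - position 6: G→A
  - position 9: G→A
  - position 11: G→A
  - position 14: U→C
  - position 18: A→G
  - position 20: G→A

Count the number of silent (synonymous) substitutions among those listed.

Codon 1: AUG (Met) → CUG (Leu) — missense.
Codon 2: GAG (Glu) → GAA (Glu) — synonymous.
Codon 3: CAG (Gln) → CAA (Gln) — synonymous.
Codon 4: UGG (Trp) → UAG (Stop) — nonsense.
Codon 5: AUG (Met) → ACG (Thr) — missense.
Codon 6: AAA (Lys) → AAG (Lys) — synonymous.
Codon 7: AGC (Ser) → AAC (Asn) — missense.
Synonymous: 3 of 7.

3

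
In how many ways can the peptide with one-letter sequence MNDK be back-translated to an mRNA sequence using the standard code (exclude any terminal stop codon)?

Met: 1 codon.
Asn: 2 codons.
Asp: 2 codons.
Lys: 2 codons.
1 × 2 × 2 × 2 = 8.

8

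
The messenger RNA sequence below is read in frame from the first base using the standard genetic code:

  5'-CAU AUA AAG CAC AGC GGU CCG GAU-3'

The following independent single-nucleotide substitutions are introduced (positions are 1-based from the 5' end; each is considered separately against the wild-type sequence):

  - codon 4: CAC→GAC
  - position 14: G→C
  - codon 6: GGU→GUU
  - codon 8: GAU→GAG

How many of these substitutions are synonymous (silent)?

0

Codon 4: CAC (His) → GAC (Asp) — missense.
Codon 5: AGC (Ser) → ACC (Thr) — missense.
Codon 6: GGU (Gly) → GUU (Val) — missense.
Codon 8: GAU (Asp) → GAG (Glu) — missense.
Synonymous: 0 of 4.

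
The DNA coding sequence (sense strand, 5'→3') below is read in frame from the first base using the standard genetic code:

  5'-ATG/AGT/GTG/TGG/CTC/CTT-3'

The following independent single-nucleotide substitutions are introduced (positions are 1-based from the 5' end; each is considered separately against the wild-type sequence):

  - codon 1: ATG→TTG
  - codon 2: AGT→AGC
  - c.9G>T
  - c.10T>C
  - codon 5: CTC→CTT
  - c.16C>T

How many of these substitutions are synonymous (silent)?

3

Codon 1: ATG (Met) → TTG (Leu) — missense.
Codon 2: AGT (Ser) → AGC (Ser) — synonymous.
Codon 3: GTG (Val) → GTT (Val) — synonymous.
Codon 4: TGG (Trp) → CGG (Arg) — missense.
Codon 5: CTC (Leu) → CTT (Leu) — synonymous.
Codon 6: CTT (Leu) → TTT (Phe) — missense.
Synonymous: 3 of 6.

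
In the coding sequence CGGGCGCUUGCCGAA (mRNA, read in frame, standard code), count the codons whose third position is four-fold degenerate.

4

Codon 1 CGG (Arg): third position 4-fold.
Codon 2 GCG (Ala): third position 4-fold.
Codon 3 CUU (Leu): third position 4-fold.
Codon 4 GCC (Ala): third position 4-fold.
Codon 5 GAA (Glu): third position 2-fold.
Four-fold degenerate third positions: 4.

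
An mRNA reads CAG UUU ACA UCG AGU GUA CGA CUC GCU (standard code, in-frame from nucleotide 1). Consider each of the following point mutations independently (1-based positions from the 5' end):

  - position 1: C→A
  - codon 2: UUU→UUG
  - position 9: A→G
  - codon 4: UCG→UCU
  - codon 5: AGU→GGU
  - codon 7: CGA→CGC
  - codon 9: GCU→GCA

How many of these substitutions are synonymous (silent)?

Codon 1: CAG (Gln) → AAG (Lys) — missense.
Codon 2: UUU (Phe) → UUG (Leu) — missense.
Codon 3: ACA (Thr) → ACG (Thr) — synonymous.
Codon 4: UCG (Ser) → UCU (Ser) — synonymous.
Codon 5: AGU (Ser) → GGU (Gly) — missense.
Codon 7: CGA (Arg) → CGC (Arg) — synonymous.
Codon 9: GCU (Ala) → GCA (Ala) — synonymous.
Synonymous: 4 of 7.

4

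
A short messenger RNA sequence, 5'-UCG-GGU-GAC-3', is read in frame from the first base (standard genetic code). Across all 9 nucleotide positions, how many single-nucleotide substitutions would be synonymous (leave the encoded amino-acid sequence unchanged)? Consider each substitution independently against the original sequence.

Codon 1 (UCG, Ser): 3 synonymous substitutions.
Codon 2 (GGU, Gly): 3 synonymous substitutions.
Codon 3 (GAC, Asp): 1 synonymous substitution.
Total: 3 + 3 + 1 = 7.

7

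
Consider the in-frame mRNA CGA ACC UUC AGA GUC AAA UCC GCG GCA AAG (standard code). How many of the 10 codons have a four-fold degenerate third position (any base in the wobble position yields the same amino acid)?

6

Codon 1 CGA (Arg): third position 4-fold.
Codon 2 ACC (Thr): third position 4-fold.
Codon 3 UUC (Phe): third position 2-fold.
Codon 4 AGA (Arg): third position 2-fold.
Codon 5 GUC (Val): third position 4-fold.
Codon 6 AAA (Lys): third position 2-fold.
Codon 7 UCC (Ser): third position 4-fold.
Codon 8 GCG (Ala): third position 4-fold.
Codon 9 GCA (Ala): third position 4-fold.
Codon 10 AAG (Lys): third position 2-fold.
Four-fold degenerate third positions: 6.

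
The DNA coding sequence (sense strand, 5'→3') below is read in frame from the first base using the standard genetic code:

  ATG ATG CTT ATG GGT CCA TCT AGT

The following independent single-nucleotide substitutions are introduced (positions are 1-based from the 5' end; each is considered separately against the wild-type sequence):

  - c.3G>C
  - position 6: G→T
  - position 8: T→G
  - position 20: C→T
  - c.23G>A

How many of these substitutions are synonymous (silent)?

0

Codon 1: ATG (Met) → ATC (Ile) — missense.
Codon 2: ATG (Met) → ATT (Ile) — missense.
Codon 3: CTT (Leu) → CGT (Arg) — missense.
Codon 7: TCT (Ser) → TTT (Phe) — missense.
Codon 8: AGT (Ser) → AAT (Asn) — missense.
Synonymous: 0 of 5.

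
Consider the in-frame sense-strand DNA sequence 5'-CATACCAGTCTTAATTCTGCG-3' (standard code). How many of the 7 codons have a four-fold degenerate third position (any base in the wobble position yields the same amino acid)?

Codon 1 CAT (His): third position 2-fold.
Codon 2 ACC (Thr): third position 4-fold.
Codon 3 AGT (Ser): third position 2-fold.
Codon 4 CTT (Leu): third position 4-fold.
Codon 5 AAT (Asn): third position 2-fold.
Codon 6 TCT (Ser): third position 4-fold.
Codon 7 GCG (Ala): third position 4-fold.
Four-fold degenerate third positions: 4.

4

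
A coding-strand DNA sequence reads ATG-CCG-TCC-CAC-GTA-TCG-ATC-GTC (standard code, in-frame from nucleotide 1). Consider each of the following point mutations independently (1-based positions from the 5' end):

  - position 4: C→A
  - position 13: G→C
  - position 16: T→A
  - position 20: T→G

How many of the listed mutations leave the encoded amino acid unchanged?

0

Codon 2: CCG (Pro) → ACG (Thr) — missense.
Codon 5: GTA (Val) → CTA (Leu) — missense.
Codon 6: TCG (Ser) → ACG (Thr) — missense.
Codon 7: ATC (Ile) → AGC (Ser) — missense.
Synonymous: 0 of 4.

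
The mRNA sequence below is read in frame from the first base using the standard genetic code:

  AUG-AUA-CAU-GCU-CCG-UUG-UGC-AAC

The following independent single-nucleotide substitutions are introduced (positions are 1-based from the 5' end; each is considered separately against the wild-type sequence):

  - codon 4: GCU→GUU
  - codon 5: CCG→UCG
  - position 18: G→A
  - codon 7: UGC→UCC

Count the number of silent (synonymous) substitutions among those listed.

Codon 4: GCU (Ala) → GUU (Val) — missense.
Codon 5: CCG (Pro) → UCG (Ser) — missense.
Codon 6: UUG (Leu) → UUA (Leu) — synonymous.
Codon 7: UGC (Cys) → UCC (Ser) — missense.
Synonymous: 1 of 4.

1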